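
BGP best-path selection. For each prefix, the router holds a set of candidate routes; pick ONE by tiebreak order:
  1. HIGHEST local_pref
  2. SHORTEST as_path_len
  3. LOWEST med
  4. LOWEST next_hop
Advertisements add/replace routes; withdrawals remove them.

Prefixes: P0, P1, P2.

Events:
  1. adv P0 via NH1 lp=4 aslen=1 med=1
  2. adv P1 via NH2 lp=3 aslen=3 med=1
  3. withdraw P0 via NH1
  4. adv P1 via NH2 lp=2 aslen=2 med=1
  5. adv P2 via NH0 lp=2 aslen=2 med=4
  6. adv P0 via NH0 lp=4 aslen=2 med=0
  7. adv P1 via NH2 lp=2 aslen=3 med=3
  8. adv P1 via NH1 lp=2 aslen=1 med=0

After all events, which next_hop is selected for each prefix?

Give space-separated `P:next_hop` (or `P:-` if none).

Op 1: best P0=NH1 P1=- P2=-
Op 2: best P0=NH1 P1=NH2 P2=-
Op 3: best P0=- P1=NH2 P2=-
Op 4: best P0=- P1=NH2 P2=-
Op 5: best P0=- P1=NH2 P2=NH0
Op 6: best P0=NH0 P1=NH2 P2=NH0
Op 7: best P0=NH0 P1=NH2 P2=NH0
Op 8: best P0=NH0 P1=NH1 P2=NH0

Answer: P0:NH0 P1:NH1 P2:NH0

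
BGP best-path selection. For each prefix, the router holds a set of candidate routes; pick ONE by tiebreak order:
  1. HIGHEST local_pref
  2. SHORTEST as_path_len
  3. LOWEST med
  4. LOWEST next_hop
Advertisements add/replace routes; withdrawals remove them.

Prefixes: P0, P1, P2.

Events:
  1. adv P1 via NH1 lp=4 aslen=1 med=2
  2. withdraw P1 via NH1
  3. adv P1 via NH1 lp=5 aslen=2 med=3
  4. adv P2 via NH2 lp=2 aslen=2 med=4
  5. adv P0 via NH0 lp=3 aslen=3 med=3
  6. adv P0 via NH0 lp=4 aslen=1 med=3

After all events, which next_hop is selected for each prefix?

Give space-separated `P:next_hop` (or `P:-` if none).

Answer: P0:NH0 P1:NH1 P2:NH2

Derivation:
Op 1: best P0=- P1=NH1 P2=-
Op 2: best P0=- P1=- P2=-
Op 3: best P0=- P1=NH1 P2=-
Op 4: best P0=- P1=NH1 P2=NH2
Op 5: best P0=NH0 P1=NH1 P2=NH2
Op 6: best P0=NH0 P1=NH1 P2=NH2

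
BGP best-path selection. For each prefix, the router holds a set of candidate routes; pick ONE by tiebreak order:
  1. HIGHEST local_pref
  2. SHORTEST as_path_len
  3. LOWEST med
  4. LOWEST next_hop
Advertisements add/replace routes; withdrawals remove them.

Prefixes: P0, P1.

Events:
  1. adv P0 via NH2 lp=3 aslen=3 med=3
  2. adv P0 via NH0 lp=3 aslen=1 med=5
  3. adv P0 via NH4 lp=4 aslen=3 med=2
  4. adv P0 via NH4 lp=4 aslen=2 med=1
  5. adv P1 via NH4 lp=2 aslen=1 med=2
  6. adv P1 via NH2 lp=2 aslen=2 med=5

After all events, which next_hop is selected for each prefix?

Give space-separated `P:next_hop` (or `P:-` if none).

Op 1: best P0=NH2 P1=-
Op 2: best P0=NH0 P1=-
Op 3: best P0=NH4 P1=-
Op 4: best P0=NH4 P1=-
Op 5: best P0=NH4 P1=NH4
Op 6: best P0=NH4 P1=NH4

Answer: P0:NH4 P1:NH4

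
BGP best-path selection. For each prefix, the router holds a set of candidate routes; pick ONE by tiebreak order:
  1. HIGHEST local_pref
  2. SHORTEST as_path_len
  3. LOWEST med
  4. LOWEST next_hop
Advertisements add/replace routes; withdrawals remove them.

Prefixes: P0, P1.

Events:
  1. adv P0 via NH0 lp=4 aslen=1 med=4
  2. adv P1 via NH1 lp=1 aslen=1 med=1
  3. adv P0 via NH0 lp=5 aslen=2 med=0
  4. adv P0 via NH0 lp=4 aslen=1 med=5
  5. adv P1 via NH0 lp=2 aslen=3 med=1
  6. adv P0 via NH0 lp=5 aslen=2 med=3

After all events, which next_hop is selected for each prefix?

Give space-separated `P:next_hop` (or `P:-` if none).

Op 1: best P0=NH0 P1=-
Op 2: best P0=NH0 P1=NH1
Op 3: best P0=NH0 P1=NH1
Op 4: best P0=NH0 P1=NH1
Op 5: best P0=NH0 P1=NH0
Op 6: best P0=NH0 P1=NH0

Answer: P0:NH0 P1:NH0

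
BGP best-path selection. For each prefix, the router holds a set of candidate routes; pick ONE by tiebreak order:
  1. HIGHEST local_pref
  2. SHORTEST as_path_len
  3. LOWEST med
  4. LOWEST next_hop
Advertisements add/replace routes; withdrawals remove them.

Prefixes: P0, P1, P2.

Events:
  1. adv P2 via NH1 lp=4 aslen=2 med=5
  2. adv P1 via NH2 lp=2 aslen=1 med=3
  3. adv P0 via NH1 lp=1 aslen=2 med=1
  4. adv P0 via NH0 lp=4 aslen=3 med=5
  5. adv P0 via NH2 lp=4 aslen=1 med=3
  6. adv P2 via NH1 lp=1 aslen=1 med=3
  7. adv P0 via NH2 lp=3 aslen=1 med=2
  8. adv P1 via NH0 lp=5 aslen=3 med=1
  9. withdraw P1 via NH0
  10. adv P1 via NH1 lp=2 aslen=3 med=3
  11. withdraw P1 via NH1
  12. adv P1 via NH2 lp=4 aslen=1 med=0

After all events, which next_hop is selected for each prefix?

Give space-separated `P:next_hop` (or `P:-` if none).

Op 1: best P0=- P1=- P2=NH1
Op 2: best P0=- P1=NH2 P2=NH1
Op 3: best P0=NH1 P1=NH2 P2=NH1
Op 4: best P0=NH0 P1=NH2 P2=NH1
Op 5: best P0=NH2 P1=NH2 P2=NH1
Op 6: best P0=NH2 P1=NH2 P2=NH1
Op 7: best P0=NH0 P1=NH2 P2=NH1
Op 8: best P0=NH0 P1=NH0 P2=NH1
Op 9: best P0=NH0 P1=NH2 P2=NH1
Op 10: best P0=NH0 P1=NH2 P2=NH1
Op 11: best P0=NH0 P1=NH2 P2=NH1
Op 12: best P0=NH0 P1=NH2 P2=NH1

Answer: P0:NH0 P1:NH2 P2:NH1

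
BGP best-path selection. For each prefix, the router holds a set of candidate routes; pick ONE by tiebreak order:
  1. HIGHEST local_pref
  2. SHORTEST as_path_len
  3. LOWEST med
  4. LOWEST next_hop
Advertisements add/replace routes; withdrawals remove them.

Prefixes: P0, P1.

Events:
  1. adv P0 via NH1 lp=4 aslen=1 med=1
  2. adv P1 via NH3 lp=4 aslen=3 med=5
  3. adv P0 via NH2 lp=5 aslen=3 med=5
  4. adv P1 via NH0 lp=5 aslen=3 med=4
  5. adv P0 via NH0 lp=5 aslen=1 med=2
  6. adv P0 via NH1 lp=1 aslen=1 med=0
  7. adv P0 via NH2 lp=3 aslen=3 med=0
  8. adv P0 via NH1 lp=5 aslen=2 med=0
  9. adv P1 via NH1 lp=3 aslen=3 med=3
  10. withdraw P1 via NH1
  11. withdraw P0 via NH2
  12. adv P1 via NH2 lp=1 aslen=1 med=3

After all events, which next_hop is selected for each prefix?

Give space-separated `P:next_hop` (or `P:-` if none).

Op 1: best P0=NH1 P1=-
Op 2: best P0=NH1 P1=NH3
Op 3: best P0=NH2 P1=NH3
Op 4: best P0=NH2 P1=NH0
Op 5: best P0=NH0 P1=NH0
Op 6: best P0=NH0 P1=NH0
Op 7: best P0=NH0 P1=NH0
Op 8: best P0=NH0 P1=NH0
Op 9: best P0=NH0 P1=NH0
Op 10: best P0=NH0 P1=NH0
Op 11: best P0=NH0 P1=NH0
Op 12: best P0=NH0 P1=NH0

Answer: P0:NH0 P1:NH0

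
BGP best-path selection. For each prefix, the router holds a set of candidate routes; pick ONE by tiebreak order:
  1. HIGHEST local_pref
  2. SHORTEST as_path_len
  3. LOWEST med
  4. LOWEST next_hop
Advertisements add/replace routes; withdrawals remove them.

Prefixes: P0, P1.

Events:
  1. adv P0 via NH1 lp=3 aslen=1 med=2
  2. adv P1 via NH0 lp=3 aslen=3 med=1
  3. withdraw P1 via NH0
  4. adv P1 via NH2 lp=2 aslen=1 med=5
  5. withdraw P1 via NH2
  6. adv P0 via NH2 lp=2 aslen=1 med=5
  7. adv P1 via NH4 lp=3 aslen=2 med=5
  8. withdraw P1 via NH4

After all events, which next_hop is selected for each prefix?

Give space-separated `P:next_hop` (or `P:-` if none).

Op 1: best P0=NH1 P1=-
Op 2: best P0=NH1 P1=NH0
Op 3: best P0=NH1 P1=-
Op 4: best P0=NH1 P1=NH2
Op 5: best P0=NH1 P1=-
Op 6: best P0=NH1 P1=-
Op 7: best P0=NH1 P1=NH4
Op 8: best P0=NH1 P1=-

Answer: P0:NH1 P1:-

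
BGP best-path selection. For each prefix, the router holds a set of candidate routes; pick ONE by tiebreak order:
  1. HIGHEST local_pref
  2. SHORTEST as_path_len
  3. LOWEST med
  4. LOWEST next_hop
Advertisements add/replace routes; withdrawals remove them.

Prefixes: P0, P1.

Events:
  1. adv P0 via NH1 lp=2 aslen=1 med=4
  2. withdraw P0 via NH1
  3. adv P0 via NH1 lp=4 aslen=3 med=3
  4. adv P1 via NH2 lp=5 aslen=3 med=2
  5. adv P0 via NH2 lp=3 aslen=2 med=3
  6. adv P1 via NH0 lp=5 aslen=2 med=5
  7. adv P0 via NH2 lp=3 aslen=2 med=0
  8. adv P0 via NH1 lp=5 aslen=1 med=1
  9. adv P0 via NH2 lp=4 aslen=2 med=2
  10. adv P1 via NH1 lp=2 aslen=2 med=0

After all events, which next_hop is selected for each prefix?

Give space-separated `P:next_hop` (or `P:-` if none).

Op 1: best P0=NH1 P1=-
Op 2: best P0=- P1=-
Op 3: best P0=NH1 P1=-
Op 4: best P0=NH1 P1=NH2
Op 5: best P0=NH1 P1=NH2
Op 6: best P0=NH1 P1=NH0
Op 7: best P0=NH1 P1=NH0
Op 8: best P0=NH1 P1=NH0
Op 9: best P0=NH1 P1=NH0
Op 10: best P0=NH1 P1=NH0

Answer: P0:NH1 P1:NH0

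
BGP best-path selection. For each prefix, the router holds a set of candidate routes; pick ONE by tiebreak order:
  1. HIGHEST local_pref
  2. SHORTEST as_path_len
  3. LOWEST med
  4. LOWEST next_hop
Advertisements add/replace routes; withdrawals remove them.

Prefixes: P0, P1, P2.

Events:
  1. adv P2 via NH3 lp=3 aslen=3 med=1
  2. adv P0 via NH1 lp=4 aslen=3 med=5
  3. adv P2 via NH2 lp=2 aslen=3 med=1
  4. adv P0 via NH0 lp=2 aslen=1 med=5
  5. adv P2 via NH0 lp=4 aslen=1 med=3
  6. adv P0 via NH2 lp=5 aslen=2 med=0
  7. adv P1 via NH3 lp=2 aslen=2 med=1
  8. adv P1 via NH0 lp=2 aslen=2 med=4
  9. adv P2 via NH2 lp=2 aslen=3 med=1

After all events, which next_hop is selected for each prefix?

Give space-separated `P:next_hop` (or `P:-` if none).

Op 1: best P0=- P1=- P2=NH3
Op 2: best P0=NH1 P1=- P2=NH3
Op 3: best P0=NH1 P1=- P2=NH3
Op 4: best P0=NH1 P1=- P2=NH3
Op 5: best P0=NH1 P1=- P2=NH0
Op 6: best P0=NH2 P1=- P2=NH0
Op 7: best P0=NH2 P1=NH3 P2=NH0
Op 8: best P0=NH2 P1=NH3 P2=NH0
Op 9: best P0=NH2 P1=NH3 P2=NH0

Answer: P0:NH2 P1:NH3 P2:NH0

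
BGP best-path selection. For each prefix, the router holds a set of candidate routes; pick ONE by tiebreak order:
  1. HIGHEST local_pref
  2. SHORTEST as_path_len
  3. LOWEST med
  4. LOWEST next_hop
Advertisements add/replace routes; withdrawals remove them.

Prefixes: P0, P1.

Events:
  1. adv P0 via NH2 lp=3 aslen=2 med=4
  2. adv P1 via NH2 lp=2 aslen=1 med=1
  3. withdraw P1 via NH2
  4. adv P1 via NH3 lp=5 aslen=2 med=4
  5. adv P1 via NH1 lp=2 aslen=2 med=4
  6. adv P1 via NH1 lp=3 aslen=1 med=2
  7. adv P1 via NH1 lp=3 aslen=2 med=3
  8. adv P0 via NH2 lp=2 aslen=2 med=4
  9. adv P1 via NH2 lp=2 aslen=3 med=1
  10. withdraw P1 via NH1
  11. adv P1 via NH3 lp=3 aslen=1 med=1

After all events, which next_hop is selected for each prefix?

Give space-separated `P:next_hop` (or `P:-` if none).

Op 1: best P0=NH2 P1=-
Op 2: best P0=NH2 P1=NH2
Op 3: best P0=NH2 P1=-
Op 4: best P0=NH2 P1=NH3
Op 5: best P0=NH2 P1=NH3
Op 6: best P0=NH2 P1=NH3
Op 7: best P0=NH2 P1=NH3
Op 8: best P0=NH2 P1=NH3
Op 9: best P0=NH2 P1=NH3
Op 10: best P0=NH2 P1=NH3
Op 11: best P0=NH2 P1=NH3

Answer: P0:NH2 P1:NH3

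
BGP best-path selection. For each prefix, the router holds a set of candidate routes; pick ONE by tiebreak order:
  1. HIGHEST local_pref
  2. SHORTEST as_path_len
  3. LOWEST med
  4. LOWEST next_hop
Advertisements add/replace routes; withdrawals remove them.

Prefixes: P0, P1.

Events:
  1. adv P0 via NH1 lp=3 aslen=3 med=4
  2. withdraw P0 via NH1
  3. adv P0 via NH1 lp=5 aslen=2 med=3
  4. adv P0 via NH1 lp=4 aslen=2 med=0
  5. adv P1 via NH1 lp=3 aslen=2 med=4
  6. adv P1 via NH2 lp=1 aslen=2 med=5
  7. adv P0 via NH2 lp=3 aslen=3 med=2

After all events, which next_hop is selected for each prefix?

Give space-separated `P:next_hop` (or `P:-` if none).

Answer: P0:NH1 P1:NH1

Derivation:
Op 1: best P0=NH1 P1=-
Op 2: best P0=- P1=-
Op 3: best P0=NH1 P1=-
Op 4: best P0=NH1 P1=-
Op 5: best P0=NH1 P1=NH1
Op 6: best P0=NH1 P1=NH1
Op 7: best P0=NH1 P1=NH1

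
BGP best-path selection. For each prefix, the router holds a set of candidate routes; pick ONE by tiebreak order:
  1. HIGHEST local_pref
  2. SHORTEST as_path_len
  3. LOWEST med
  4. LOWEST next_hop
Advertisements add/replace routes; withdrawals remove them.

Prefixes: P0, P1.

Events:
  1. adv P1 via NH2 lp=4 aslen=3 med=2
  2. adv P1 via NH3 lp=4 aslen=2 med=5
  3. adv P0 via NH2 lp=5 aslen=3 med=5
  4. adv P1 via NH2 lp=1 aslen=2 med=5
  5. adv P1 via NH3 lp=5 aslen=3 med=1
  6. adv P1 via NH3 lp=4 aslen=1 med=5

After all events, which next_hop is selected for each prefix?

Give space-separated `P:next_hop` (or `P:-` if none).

Op 1: best P0=- P1=NH2
Op 2: best P0=- P1=NH3
Op 3: best P0=NH2 P1=NH3
Op 4: best P0=NH2 P1=NH3
Op 5: best P0=NH2 P1=NH3
Op 6: best P0=NH2 P1=NH3

Answer: P0:NH2 P1:NH3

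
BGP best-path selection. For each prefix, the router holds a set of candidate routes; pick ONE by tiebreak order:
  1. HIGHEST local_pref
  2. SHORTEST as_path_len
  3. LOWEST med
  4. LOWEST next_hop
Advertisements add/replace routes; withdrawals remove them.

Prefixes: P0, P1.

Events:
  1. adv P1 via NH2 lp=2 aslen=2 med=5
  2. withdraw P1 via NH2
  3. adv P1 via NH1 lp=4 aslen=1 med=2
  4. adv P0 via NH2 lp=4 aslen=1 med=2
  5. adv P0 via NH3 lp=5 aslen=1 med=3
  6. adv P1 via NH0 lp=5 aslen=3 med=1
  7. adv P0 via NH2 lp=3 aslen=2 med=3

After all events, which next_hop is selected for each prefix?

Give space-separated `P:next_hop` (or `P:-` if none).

Op 1: best P0=- P1=NH2
Op 2: best P0=- P1=-
Op 3: best P0=- P1=NH1
Op 4: best P0=NH2 P1=NH1
Op 5: best P0=NH3 P1=NH1
Op 6: best P0=NH3 P1=NH0
Op 7: best P0=NH3 P1=NH0

Answer: P0:NH3 P1:NH0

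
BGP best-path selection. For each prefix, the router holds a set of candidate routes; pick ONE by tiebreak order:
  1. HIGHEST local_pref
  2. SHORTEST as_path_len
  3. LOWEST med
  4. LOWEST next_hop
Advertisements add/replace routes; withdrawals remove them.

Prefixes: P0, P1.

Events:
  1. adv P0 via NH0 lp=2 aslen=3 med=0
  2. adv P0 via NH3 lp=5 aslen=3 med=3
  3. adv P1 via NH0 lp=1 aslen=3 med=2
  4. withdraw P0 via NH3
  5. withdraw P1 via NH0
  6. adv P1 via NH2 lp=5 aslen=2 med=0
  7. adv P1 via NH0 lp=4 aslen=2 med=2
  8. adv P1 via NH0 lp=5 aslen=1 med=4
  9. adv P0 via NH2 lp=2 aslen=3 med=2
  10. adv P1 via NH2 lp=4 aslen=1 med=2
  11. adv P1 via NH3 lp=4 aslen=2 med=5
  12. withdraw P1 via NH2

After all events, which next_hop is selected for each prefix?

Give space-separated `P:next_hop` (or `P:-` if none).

Answer: P0:NH0 P1:NH0

Derivation:
Op 1: best P0=NH0 P1=-
Op 2: best P0=NH3 P1=-
Op 3: best P0=NH3 P1=NH0
Op 4: best P0=NH0 P1=NH0
Op 5: best P0=NH0 P1=-
Op 6: best P0=NH0 P1=NH2
Op 7: best P0=NH0 P1=NH2
Op 8: best P0=NH0 P1=NH0
Op 9: best P0=NH0 P1=NH0
Op 10: best P0=NH0 P1=NH0
Op 11: best P0=NH0 P1=NH0
Op 12: best P0=NH0 P1=NH0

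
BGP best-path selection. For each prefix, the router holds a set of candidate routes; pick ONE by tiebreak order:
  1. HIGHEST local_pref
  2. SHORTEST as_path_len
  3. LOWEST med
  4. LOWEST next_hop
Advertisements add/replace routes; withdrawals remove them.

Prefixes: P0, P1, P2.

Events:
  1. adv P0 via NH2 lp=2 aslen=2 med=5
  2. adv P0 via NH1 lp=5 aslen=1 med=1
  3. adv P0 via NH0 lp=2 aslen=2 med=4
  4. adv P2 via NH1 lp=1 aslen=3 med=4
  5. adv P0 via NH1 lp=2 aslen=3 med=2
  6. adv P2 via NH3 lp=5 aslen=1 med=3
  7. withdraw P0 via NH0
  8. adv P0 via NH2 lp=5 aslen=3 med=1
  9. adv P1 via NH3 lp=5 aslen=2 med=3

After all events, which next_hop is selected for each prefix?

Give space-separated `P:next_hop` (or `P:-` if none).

Answer: P0:NH2 P1:NH3 P2:NH3

Derivation:
Op 1: best P0=NH2 P1=- P2=-
Op 2: best P0=NH1 P1=- P2=-
Op 3: best P0=NH1 P1=- P2=-
Op 4: best P0=NH1 P1=- P2=NH1
Op 5: best P0=NH0 P1=- P2=NH1
Op 6: best P0=NH0 P1=- P2=NH3
Op 7: best P0=NH2 P1=- P2=NH3
Op 8: best P0=NH2 P1=- P2=NH3
Op 9: best P0=NH2 P1=NH3 P2=NH3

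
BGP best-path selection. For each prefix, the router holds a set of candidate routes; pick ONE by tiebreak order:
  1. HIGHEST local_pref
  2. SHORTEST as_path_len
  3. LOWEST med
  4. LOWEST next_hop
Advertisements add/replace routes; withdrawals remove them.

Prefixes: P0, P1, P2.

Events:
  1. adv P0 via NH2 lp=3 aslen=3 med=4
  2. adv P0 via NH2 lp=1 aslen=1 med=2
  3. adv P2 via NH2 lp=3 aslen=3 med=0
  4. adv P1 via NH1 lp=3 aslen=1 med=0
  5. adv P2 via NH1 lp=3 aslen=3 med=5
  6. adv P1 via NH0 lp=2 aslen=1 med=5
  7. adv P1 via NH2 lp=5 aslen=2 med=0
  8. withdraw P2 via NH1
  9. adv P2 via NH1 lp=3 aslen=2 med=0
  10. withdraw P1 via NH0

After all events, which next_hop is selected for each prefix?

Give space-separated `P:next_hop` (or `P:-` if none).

Op 1: best P0=NH2 P1=- P2=-
Op 2: best P0=NH2 P1=- P2=-
Op 3: best P0=NH2 P1=- P2=NH2
Op 4: best P0=NH2 P1=NH1 P2=NH2
Op 5: best P0=NH2 P1=NH1 P2=NH2
Op 6: best P0=NH2 P1=NH1 P2=NH2
Op 7: best P0=NH2 P1=NH2 P2=NH2
Op 8: best P0=NH2 P1=NH2 P2=NH2
Op 9: best P0=NH2 P1=NH2 P2=NH1
Op 10: best P0=NH2 P1=NH2 P2=NH1

Answer: P0:NH2 P1:NH2 P2:NH1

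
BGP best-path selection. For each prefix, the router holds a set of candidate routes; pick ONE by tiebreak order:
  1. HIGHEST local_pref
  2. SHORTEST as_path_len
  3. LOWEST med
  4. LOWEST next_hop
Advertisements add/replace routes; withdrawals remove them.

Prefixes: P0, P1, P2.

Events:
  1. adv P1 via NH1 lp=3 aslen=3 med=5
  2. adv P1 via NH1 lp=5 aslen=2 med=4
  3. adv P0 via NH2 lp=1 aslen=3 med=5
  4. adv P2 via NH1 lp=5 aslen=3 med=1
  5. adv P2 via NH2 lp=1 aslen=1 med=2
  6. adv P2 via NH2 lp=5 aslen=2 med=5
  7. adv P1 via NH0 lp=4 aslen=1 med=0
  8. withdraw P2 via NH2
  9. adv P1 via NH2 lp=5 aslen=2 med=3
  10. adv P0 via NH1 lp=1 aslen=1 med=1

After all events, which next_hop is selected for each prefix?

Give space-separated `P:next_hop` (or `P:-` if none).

Op 1: best P0=- P1=NH1 P2=-
Op 2: best P0=- P1=NH1 P2=-
Op 3: best P0=NH2 P1=NH1 P2=-
Op 4: best P0=NH2 P1=NH1 P2=NH1
Op 5: best P0=NH2 P1=NH1 P2=NH1
Op 6: best P0=NH2 P1=NH1 P2=NH2
Op 7: best P0=NH2 P1=NH1 P2=NH2
Op 8: best P0=NH2 P1=NH1 P2=NH1
Op 9: best P0=NH2 P1=NH2 P2=NH1
Op 10: best P0=NH1 P1=NH2 P2=NH1

Answer: P0:NH1 P1:NH2 P2:NH1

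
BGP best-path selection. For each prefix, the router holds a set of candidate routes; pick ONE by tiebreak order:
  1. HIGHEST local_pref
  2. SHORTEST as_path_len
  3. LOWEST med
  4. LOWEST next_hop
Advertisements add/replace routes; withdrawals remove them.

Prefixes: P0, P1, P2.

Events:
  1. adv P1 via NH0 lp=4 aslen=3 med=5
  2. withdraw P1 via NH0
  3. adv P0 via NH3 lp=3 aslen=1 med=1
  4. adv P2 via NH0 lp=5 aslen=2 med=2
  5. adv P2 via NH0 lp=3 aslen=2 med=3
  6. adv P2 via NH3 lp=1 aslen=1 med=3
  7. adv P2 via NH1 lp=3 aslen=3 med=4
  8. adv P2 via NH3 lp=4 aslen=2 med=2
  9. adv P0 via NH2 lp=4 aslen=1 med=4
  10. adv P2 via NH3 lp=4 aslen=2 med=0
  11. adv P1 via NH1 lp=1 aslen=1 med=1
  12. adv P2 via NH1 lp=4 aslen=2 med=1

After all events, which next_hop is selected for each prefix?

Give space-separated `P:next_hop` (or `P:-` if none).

Op 1: best P0=- P1=NH0 P2=-
Op 2: best P0=- P1=- P2=-
Op 3: best P0=NH3 P1=- P2=-
Op 4: best P0=NH3 P1=- P2=NH0
Op 5: best P0=NH3 P1=- P2=NH0
Op 6: best P0=NH3 P1=- P2=NH0
Op 7: best P0=NH3 P1=- P2=NH0
Op 8: best P0=NH3 P1=- P2=NH3
Op 9: best P0=NH2 P1=- P2=NH3
Op 10: best P0=NH2 P1=- P2=NH3
Op 11: best P0=NH2 P1=NH1 P2=NH3
Op 12: best P0=NH2 P1=NH1 P2=NH3

Answer: P0:NH2 P1:NH1 P2:NH3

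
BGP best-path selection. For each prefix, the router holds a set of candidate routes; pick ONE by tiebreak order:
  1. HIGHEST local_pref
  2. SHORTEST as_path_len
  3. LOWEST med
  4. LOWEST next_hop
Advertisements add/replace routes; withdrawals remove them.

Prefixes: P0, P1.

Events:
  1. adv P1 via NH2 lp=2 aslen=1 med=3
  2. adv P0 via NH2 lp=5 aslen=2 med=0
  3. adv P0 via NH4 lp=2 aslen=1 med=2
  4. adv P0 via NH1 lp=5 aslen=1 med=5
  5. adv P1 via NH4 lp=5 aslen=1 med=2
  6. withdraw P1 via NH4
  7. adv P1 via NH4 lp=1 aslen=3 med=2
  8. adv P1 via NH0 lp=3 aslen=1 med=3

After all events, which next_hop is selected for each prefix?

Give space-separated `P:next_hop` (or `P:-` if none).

Answer: P0:NH1 P1:NH0

Derivation:
Op 1: best P0=- P1=NH2
Op 2: best P0=NH2 P1=NH2
Op 3: best P0=NH2 P1=NH2
Op 4: best P0=NH1 P1=NH2
Op 5: best P0=NH1 P1=NH4
Op 6: best P0=NH1 P1=NH2
Op 7: best P0=NH1 P1=NH2
Op 8: best P0=NH1 P1=NH0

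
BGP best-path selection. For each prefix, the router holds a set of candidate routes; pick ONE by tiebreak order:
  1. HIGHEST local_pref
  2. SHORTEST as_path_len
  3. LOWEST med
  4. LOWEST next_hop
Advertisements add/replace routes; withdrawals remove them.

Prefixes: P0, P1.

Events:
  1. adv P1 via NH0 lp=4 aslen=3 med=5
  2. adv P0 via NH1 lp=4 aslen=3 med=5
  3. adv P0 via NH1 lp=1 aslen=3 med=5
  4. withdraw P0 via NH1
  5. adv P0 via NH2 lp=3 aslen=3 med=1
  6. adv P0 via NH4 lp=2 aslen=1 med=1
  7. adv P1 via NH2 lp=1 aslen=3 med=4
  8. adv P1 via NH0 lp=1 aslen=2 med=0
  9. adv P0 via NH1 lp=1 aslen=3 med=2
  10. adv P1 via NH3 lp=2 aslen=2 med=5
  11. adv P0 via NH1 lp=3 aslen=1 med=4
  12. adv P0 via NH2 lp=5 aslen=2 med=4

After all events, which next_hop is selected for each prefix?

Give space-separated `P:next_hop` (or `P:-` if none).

Op 1: best P0=- P1=NH0
Op 2: best P0=NH1 P1=NH0
Op 3: best P0=NH1 P1=NH0
Op 4: best P0=- P1=NH0
Op 5: best P0=NH2 P1=NH0
Op 6: best P0=NH2 P1=NH0
Op 7: best P0=NH2 P1=NH0
Op 8: best P0=NH2 P1=NH0
Op 9: best P0=NH2 P1=NH0
Op 10: best P0=NH2 P1=NH3
Op 11: best P0=NH1 P1=NH3
Op 12: best P0=NH2 P1=NH3

Answer: P0:NH2 P1:NH3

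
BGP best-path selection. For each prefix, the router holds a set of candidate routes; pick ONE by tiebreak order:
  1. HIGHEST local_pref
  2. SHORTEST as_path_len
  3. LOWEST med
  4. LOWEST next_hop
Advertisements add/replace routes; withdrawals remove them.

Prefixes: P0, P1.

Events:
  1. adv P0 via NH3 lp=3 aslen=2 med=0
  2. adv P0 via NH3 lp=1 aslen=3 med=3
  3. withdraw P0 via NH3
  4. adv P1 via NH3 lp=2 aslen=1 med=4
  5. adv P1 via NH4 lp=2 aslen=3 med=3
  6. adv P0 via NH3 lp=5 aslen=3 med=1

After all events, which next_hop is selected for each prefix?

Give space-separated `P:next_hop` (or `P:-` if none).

Answer: P0:NH3 P1:NH3

Derivation:
Op 1: best P0=NH3 P1=-
Op 2: best P0=NH3 P1=-
Op 3: best P0=- P1=-
Op 4: best P0=- P1=NH3
Op 5: best P0=- P1=NH3
Op 6: best P0=NH3 P1=NH3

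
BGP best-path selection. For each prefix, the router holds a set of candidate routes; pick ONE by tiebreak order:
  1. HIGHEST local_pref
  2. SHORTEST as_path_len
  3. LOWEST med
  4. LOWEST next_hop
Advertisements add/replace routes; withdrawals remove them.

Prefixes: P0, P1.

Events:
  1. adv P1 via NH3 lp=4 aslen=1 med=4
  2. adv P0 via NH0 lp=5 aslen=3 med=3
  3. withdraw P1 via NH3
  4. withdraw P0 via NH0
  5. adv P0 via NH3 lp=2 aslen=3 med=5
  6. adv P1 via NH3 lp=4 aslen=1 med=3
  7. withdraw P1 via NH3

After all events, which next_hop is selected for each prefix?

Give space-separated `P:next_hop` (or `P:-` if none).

Op 1: best P0=- P1=NH3
Op 2: best P0=NH0 P1=NH3
Op 3: best P0=NH0 P1=-
Op 4: best P0=- P1=-
Op 5: best P0=NH3 P1=-
Op 6: best P0=NH3 P1=NH3
Op 7: best P0=NH3 P1=-

Answer: P0:NH3 P1:-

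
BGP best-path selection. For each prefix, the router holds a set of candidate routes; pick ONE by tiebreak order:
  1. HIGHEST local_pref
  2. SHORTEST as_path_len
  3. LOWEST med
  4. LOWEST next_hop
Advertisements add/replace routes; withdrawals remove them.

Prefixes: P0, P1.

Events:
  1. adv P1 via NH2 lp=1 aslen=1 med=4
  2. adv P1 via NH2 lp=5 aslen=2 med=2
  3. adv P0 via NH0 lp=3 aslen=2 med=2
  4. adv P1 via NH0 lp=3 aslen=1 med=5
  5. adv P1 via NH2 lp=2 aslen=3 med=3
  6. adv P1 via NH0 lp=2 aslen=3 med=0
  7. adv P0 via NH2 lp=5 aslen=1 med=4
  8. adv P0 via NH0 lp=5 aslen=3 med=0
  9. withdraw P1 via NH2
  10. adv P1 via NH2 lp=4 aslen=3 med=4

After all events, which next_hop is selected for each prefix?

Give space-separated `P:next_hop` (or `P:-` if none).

Op 1: best P0=- P1=NH2
Op 2: best P0=- P1=NH2
Op 3: best P0=NH0 P1=NH2
Op 4: best P0=NH0 P1=NH2
Op 5: best P0=NH0 P1=NH0
Op 6: best P0=NH0 P1=NH0
Op 7: best P0=NH2 P1=NH0
Op 8: best P0=NH2 P1=NH0
Op 9: best P0=NH2 P1=NH0
Op 10: best P0=NH2 P1=NH2

Answer: P0:NH2 P1:NH2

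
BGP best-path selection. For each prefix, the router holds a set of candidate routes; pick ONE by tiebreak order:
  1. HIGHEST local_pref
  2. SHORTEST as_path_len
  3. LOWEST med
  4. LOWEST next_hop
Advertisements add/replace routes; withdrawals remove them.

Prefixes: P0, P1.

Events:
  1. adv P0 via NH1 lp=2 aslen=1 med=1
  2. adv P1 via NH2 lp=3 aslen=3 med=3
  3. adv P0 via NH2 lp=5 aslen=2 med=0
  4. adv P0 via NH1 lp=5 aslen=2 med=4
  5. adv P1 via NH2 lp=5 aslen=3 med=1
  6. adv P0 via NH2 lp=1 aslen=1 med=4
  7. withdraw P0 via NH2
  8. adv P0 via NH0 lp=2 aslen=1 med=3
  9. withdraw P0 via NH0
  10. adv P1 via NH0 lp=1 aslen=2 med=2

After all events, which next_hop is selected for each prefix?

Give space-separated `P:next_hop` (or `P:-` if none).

Op 1: best P0=NH1 P1=-
Op 2: best P0=NH1 P1=NH2
Op 3: best P0=NH2 P1=NH2
Op 4: best P0=NH2 P1=NH2
Op 5: best P0=NH2 P1=NH2
Op 6: best P0=NH1 P1=NH2
Op 7: best P0=NH1 P1=NH2
Op 8: best P0=NH1 P1=NH2
Op 9: best P0=NH1 P1=NH2
Op 10: best P0=NH1 P1=NH2

Answer: P0:NH1 P1:NH2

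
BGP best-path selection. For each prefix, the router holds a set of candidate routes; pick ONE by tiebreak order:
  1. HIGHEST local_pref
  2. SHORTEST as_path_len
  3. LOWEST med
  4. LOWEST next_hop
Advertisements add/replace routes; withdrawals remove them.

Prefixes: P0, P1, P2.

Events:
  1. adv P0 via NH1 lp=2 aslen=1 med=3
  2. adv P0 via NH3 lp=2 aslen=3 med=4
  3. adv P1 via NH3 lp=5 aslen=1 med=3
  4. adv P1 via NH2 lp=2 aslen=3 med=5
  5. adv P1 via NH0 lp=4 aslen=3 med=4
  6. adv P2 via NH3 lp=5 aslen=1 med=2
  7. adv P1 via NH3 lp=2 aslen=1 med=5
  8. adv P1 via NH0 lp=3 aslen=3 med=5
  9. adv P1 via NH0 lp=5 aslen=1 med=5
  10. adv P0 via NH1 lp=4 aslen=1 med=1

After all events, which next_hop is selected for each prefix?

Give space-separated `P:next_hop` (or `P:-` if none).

Answer: P0:NH1 P1:NH0 P2:NH3

Derivation:
Op 1: best P0=NH1 P1=- P2=-
Op 2: best P0=NH1 P1=- P2=-
Op 3: best P0=NH1 P1=NH3 P2=-
Op 4: best P0=NH1 P1=NH3 P2=-
Op 5: best P0=NH1 P1=NH3 P2=-
Op 6: best P0=NH1 P1=NH3 P2=NH3
Op 7: best P0=NH1 P1=NH0 P2=NH3
Op 8: best P0=NH1 P1=NH0 P2=NH3
Op 9: best P0=NH1 P1=NH0 P2=NH3
Op 10: best P0=NH1 P1=NH0 P2=NH3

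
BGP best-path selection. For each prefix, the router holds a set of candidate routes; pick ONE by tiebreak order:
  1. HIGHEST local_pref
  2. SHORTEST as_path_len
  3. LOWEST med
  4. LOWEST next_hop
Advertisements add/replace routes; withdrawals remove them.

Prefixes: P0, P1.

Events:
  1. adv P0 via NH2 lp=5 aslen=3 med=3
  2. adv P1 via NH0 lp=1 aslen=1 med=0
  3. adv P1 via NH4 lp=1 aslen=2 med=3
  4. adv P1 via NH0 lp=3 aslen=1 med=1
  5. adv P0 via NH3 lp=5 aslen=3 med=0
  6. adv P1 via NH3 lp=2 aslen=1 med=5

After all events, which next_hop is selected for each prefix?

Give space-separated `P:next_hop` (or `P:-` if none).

Answer: P0:NH3 P1:NH0

Derivation:
Op 1: best P0=NH2 P1=-
Op 2: best P0=NH2 P1=NH0
Op 3: best P0=NH2 P1=NH0
Op 4: best P0=NH2 P1=NH0
Op 5: best P0=NH3 P1=NH0
Op 6: best P0=NH3 P1=NH0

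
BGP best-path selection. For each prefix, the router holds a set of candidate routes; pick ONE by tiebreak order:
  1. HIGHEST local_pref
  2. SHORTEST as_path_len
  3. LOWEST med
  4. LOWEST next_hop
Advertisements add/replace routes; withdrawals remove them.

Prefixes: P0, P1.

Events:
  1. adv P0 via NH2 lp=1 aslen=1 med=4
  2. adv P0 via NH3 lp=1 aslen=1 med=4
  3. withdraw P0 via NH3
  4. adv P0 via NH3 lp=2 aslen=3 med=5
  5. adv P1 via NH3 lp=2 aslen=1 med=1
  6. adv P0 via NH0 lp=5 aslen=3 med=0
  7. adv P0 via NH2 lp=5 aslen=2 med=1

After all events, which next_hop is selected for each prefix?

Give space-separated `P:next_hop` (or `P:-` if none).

Answer: P0:NH2 P1:NH3

Derivation:
Op 1: best P0=NH2 P1=-
Op 2: best P0=NH2 P1=-
Op 3: best P0=NH2 P1=-
Op 4: best P0=NH3 P1=-
Op 5: best P0=NH3 P1=NH3
Op 6: best P0=NH0 P1=NH3
Op 7: best P0=NH2 P1=NH3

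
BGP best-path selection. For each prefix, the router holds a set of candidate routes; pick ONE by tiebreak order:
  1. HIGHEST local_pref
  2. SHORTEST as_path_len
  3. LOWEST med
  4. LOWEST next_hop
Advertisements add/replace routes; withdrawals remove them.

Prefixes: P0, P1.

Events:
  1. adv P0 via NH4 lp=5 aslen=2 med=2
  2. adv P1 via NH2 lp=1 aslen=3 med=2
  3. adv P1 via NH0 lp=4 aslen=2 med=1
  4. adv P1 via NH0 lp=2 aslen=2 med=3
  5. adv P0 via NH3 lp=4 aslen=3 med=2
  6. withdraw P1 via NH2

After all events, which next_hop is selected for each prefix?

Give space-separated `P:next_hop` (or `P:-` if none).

Op 1: best P0=NH4 P1=-
Op 2: best P0=NH4 P1=NH2
Op 3: best P0=NH4 P1=NH0
Op 4: best P0=NH4 P1=NH0
Op 5: best P0=NH4 P1=NH0
Op 6: best P0=NH4 P1=NH0

Answer: P0:NH4 P1:NH0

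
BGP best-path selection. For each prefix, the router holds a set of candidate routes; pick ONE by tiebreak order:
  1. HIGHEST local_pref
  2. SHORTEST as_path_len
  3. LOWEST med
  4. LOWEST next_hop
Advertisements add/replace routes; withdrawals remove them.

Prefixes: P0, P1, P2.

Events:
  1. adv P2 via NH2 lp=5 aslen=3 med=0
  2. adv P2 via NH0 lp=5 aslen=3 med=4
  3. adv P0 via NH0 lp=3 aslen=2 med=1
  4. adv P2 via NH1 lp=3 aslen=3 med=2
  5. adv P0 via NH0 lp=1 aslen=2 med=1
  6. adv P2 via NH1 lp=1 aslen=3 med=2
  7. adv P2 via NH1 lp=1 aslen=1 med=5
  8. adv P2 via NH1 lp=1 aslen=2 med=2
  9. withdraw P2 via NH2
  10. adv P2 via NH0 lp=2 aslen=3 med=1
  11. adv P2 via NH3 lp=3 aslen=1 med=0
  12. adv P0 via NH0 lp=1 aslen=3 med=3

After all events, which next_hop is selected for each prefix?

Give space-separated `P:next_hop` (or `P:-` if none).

Answer: P0:NH0 P1:- P2:NH3

Derivation:
Op 1: best P0=- P1=- P2=NH2
Op 2: best P0=- P1=- P2=NH2
Op 3: best P0=NH0 P1=- P2=NH2
Op 4: best P0=NH0 P1=- P2=NH2
Op 5: best P0=NH0 P1=- P2=NH2
Op 6: best P0=NH0 P1=- P2=NH2
Op 7: best P0=NH0 P1=- P2=NH2
Op 8: best P0=NH0 P1=- P2=NH2
Op 9: best P0=NH0 P1=- P2=NH0
Op 10: best P0=NH0 P1=- P2=NH0
Op 11: best P0=NH0 P1=- P2=NH3
Op 12: best P0=NH0 P1=- P2=NH3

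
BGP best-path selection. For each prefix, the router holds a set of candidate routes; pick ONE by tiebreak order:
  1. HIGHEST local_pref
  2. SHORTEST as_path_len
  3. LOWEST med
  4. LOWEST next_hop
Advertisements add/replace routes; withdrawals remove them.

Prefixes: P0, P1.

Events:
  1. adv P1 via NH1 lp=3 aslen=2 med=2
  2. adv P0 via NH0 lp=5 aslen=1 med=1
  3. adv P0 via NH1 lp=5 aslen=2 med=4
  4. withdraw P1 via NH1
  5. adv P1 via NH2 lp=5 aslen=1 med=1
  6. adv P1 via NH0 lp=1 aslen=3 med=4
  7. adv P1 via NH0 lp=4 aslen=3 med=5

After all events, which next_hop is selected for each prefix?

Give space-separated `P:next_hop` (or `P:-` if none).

Answer: P0:NH0 P1:NH2

Derivation:
Op 1: best P0=- P1=NH1
Op 2: best P0=NH0 P1=NH1
Op 3: best P0=NH0 P1=NH1
Op 4: best P0=NH0 P1=-
Op 5: best P0=NH0 P1=NH2
Op 6: best P0=NH0 P1=NH2
Op 7: best P0=NH0 P1=NH2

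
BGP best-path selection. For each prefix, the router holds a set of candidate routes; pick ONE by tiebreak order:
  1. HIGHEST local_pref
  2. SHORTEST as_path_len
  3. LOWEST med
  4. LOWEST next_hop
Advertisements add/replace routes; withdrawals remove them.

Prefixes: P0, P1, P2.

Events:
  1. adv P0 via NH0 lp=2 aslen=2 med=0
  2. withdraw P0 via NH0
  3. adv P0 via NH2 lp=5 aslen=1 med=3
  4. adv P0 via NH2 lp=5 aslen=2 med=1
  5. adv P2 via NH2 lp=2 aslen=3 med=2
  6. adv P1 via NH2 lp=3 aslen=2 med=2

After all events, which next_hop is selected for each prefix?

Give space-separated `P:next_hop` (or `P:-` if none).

Answer: P0:NH2 P1:NH2 P2:NH2

Derivation:
Op 1: best P0=NH0 P1=- P2=-
Op 2: best P0=- P1=- P2=-
Op 3: best P0=NH2 P1=- P2=-
Op 4: best P0=NH2 P1=- P2=-
Op 5: best P0=NH2 P1=- P2=NH2
Op 6: best P0=NH2 P1=NH2 P2=NH2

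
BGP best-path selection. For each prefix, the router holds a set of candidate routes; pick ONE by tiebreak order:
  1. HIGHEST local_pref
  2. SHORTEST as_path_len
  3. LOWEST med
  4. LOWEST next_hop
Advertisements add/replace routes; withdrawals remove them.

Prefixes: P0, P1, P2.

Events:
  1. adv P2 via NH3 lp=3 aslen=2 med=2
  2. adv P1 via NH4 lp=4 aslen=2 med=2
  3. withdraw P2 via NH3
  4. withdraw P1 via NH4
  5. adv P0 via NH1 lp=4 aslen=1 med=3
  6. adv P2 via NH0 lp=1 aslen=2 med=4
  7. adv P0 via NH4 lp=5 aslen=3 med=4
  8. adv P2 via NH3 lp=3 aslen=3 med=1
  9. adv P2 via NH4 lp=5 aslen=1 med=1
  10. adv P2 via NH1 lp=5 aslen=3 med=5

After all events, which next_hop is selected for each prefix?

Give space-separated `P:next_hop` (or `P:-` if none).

Op 1: best P0=- P1=- P2=NH3
Op 2: best P0=- P1=NH4 P2=NH3
Op 3: best P0=- P1=NH4 P2=-
Op 4: best P0=- P1=- P2=-
Op 5: best P0=NH1 P1=- P2=-
Op 6: best P0=NH1 P1=- P2=NH0
Op 7: best P0=NH4 P1=- P2=NH0
Op 8: best P0=NH4 P1=- P2=NH3
Op 9: best P0=NH4 P1=- P2=NH4
Op 10: best P0=NH4 P1=- P2=NH4

Answer: P0:NH4 P1:- P2:NH4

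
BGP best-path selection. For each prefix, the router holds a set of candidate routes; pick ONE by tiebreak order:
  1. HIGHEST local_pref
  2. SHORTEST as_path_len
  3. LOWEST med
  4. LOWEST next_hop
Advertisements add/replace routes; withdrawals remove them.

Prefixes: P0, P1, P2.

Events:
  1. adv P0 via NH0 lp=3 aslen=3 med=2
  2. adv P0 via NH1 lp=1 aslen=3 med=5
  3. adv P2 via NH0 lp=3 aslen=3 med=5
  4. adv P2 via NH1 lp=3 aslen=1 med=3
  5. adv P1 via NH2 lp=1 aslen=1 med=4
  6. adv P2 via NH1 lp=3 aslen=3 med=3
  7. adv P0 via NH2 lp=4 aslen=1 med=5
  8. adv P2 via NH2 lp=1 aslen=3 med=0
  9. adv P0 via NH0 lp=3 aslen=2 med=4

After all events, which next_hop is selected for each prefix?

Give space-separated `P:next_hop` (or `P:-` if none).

Op 1: best P0=NH0 P1=- P2=-
Op 2: best P0=NH0 P1=- P2=-
Op 3: best P0=NH0 P1=- P2=NH0
Op 4: best P0=NH0 P1=- P2=NH1
Op 5: best P0=NH0 P1=NH2 P2=NH1
Op 6: best P0=NH0 P1=NH2 P2=NH1
Op 7: best P0=NH2 P1=NH2 P2=NH1
Op 8: best P0=NH2 P1=NH2 P2=NH1
Op 9: best P0=NH2 P1=NH2 P2=NH1

Answer: P0:NH2 P1:NH2 P2:NH1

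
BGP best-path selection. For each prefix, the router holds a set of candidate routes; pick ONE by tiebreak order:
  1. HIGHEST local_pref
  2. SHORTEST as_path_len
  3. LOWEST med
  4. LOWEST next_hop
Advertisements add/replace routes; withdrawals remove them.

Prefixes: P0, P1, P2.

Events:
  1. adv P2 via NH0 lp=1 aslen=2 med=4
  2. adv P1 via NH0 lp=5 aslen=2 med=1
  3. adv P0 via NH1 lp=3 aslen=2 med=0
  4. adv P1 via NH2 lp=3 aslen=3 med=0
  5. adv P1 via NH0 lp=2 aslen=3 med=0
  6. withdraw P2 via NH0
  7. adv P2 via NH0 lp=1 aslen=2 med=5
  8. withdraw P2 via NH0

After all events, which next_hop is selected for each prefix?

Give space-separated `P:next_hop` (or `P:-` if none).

Op 1: best P0=- P1=- P2=NH0
Op 2: best P0=- P1=NH0 P2=NH0
Op 3: best P0=NH1 P1=NH0 P2=NH0
Op 4: best P0=NH1 P1=NH0 P2=NH0
Op 5: best P0=NH1 P1=NH2 P2=NH0
Op 6: best P0=NH1 P1=NH2 P2=-
Op 7: best P0=NH1 P1=NH2 P2=NH0
Op 8: best P0=NH1 P1=NH2 P2=-

Answer: P0:NH1 P1:NH2 P2:-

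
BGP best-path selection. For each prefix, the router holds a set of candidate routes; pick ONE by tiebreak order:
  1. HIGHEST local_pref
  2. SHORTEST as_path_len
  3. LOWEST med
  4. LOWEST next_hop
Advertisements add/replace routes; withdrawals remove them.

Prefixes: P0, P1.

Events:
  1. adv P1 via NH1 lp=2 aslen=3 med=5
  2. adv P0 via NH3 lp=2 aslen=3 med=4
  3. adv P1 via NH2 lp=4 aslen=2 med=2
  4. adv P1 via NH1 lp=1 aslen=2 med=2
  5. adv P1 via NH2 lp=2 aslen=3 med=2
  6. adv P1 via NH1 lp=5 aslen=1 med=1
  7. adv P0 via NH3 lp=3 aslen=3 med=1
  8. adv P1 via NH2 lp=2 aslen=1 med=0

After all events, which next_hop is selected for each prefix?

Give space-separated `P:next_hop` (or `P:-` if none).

Op 1: best P0=- P1=NH1
Op 2: best P0=NH3 P1=NH1
Op 3: best P0=NH3 P1=NH2
Op 4: best P0=NH3 P1=NH2
Op 5: best P0=NH3 P1=NH2
Op 6: best P0=NH3 P1=NH1
Op 7: best P0=NH3 P1=NH1
Op 8: best P0=NH3 P1=NH1

Answer: P0:NH3 P1:NH1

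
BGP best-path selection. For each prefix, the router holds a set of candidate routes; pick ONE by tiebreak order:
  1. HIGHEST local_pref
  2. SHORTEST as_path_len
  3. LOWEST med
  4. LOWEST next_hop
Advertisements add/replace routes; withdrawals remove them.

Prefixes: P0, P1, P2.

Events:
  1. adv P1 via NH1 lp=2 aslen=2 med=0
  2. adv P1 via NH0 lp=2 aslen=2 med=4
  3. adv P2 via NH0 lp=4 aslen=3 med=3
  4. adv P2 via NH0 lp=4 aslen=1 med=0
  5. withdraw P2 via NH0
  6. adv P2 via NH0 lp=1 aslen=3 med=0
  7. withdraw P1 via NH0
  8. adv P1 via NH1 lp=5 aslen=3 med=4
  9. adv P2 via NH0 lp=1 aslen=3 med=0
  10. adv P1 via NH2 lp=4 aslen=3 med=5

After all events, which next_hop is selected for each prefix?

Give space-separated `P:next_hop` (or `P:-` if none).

Answer: P0:- P1:NH1 P2:NH0

Derivation:
Op 1: best P0=- P1=NH1 P2=-
Op 2: best P0=- P1=NH1 P2=-
Op 3: best P0=- P1=NH1 P2=NH0
Op 4: best P0=- P1=NH1 P2=NH0
Op 5: best P0=- P1=NH1 P2=-
Op 6: best P0=- P1=NH1 P2=NH0
Op 7: best P0=- P1=NH1 P2=NH0
Op 8: best P0=- P1=NH1 P2=NH0
Op 9: best P0=- P1=NH1 P2=NH0
Op 10: best P0=- P1=NH1 P2=NH0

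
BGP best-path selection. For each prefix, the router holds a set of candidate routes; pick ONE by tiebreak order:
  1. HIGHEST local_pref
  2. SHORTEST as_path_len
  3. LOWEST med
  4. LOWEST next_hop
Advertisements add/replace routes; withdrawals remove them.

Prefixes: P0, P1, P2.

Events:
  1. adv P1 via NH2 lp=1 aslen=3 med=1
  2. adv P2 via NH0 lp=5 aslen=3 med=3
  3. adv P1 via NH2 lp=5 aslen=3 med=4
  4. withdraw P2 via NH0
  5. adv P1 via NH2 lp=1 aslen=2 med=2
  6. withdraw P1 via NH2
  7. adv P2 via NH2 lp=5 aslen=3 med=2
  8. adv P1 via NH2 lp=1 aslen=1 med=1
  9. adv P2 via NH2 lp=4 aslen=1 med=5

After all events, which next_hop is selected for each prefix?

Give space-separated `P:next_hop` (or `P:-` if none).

Op 1: best P0=- P1=NH2 P2=-
Op 2: best P0=- P1=NH2 P2=NH0
Op 3: best P0=- P1=NH2 P2=NH0
Op 4: best P0=- P1=NH2 P2=-
Op 5: best P0=- P1=NH2 P2=-
Op 6: best P0=- P1=- P2=-
Op 7: best P0=- P1=- P2=NH2
Op 8: best P0=- P1=NH2 P2=NH2
Op 9: best P0=- P1=NH2 P2=NH2

Answer: P0:- P1:NH2 P2:NH2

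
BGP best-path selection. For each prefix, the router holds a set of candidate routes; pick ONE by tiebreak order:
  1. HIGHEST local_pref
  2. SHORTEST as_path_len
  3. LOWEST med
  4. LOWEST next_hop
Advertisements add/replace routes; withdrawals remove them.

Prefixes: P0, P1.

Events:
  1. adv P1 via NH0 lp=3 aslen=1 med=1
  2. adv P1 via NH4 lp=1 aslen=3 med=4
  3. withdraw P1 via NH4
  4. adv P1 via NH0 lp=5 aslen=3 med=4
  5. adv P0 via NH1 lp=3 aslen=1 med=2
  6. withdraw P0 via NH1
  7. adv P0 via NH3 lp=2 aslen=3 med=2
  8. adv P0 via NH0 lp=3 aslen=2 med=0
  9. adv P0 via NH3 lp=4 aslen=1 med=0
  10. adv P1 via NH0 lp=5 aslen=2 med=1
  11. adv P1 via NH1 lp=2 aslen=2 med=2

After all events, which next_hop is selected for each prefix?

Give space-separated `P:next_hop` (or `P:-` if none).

Op 1: best P0=- P1=NH0
Op 2: best P0=- P1=NH0
Op 3: best P0=- P1=NH0
Op 4: best P0=- P1=NH0
Op 5: best P0=NH1 P1=NH0
Op 6: best P0=- P1=NH0
Op 7: best P0=NH3 P1=NH0
Op 8: best P0=NH0 P1=NH0
Op 9: best P0=NH3 P1=NH0
Op 10: best P0=NH3 P1=NH0
Op 11: best P0=NH3 P1=NH0

Answer: P0:NH3 P1:NH0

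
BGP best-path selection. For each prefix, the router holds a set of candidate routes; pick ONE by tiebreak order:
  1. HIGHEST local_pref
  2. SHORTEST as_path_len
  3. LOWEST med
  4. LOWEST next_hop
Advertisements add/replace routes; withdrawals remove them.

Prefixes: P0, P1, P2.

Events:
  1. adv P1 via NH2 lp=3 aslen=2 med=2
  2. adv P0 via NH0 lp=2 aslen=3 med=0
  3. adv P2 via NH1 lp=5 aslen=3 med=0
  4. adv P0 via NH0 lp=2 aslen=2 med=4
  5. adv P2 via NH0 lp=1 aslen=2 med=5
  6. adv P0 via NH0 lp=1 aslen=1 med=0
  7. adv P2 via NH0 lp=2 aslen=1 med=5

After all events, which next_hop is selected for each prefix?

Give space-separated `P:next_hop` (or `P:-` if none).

Op 1: best P0=- P1=NH2 P2=-
Op 2: best P0=NH0 P1=NH2 P2=-
Op 3: best P0=NH0 P1=NH2 P2=NH1
Op 4: best P0=NH0 P1=NH2 P2=NH1
Op 5: best P0=NH0 P1=NH2 P2=NH1
Op 6: best P0=NH0 P1=NH2 P2=NH1
Op 7: best P0=NH0 P1=NH2 P2=NH1

Answer: P0:NH0 P1:NH2 P2:NH1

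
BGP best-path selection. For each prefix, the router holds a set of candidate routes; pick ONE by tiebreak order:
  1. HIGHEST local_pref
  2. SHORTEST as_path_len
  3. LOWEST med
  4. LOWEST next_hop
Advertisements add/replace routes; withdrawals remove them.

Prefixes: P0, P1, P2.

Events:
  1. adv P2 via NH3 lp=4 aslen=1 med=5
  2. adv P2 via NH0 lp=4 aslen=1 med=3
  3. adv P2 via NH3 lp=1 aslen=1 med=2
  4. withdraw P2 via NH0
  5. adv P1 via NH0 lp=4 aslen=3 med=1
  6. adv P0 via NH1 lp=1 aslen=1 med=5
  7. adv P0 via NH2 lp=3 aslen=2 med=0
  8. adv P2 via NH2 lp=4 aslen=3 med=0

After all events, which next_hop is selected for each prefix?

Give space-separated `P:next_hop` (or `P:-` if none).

Op 1: best P0=- P1=- P2=NH3
Op 2: best P0=- P1=- P2=NH0
Op 3: best P0=- P1=- P2=NH0
Op 4: best P0=- P1=- P2=NH3
Op 5: best P0=- P1=NH0 P2=NH3
Op 6: best P0=NH1 P1=NH0 P2=NH3
Op 7: best P0=NH2 P1=NH0 P2=NH3
Op 8: best P0=NH2 P1=NH0 P2=NH2

Answer: P0:NH2 P1:NH0 P2:NH2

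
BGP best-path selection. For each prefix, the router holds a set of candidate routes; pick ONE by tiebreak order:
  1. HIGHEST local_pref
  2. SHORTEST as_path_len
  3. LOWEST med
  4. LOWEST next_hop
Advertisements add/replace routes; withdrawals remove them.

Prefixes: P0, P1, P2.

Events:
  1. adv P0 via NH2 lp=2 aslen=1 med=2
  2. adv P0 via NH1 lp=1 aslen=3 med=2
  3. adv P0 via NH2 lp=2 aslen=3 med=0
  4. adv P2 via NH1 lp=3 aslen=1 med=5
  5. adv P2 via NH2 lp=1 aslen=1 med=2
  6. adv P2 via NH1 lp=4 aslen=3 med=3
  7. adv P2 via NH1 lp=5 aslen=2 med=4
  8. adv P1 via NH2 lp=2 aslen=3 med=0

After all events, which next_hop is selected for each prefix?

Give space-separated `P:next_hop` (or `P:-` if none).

Answer: P0:NH2 P1:NH2 P2:NH1

Derivation:
Op 1: best P0=NH2 P1=- P2=-
Op 2: best P0=NH2 P1=- P2=-
Op 3: best P0=NH2 P1=- P2=-
Op 4: best P0=NH2 P1=- P2=NH1
Op 5: best P0=NH2 P1=- P2=NH1
Op 6: best P0=NH2 P1=- P2=NH1
Op 7: best P0=NH2 P1=- P2=NH1
Op 8: best P0=NH2 P1=NH2 P2=NH1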